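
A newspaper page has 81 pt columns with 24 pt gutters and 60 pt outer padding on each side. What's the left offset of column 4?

Before column 4: the margin + 3 columns + 3 gutters.
Offset = 60 + 3·(81 + 24) = 60 + 315 = 375 pt.

375 pt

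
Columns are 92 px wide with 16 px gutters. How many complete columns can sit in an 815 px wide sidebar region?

7 columns

Each extra column adds 92 + 16 = 108 px.
(815 + 16) / 108 = 7.69, so 7 columns fit.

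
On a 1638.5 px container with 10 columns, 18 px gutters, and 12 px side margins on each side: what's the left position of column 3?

338.5 px

Content = 1638.5 − 2·12 = 1614.5 px.
10 columns + 9 gutters: 10c + 9·18 = 1614.5.
10c = 1614.5 − 162 = 1452.5, so c = 145.25 px.
Before column 3: the margin + 2 columns + 2 gutters.
Offset = 12 + 2·(145.25 + 18) = 12 + 326.5 = 338.5 px.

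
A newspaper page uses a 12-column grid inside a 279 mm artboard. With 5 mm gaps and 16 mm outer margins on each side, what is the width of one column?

Inside the margins: 279 − 32 = 247 mm.
12 columns + 11 gaps: 12c + 11·5 = 247.
12c = 247 − 55 = 192, so c = 16 mm.

16 mm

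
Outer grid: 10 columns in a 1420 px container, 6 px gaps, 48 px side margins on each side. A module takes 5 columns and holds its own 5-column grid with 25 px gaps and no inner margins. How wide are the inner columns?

Outer content = 1420 − 2·48 = 1324 px.
Subtracting 9 gaps of 6 leaves 1270 for 10 columns, so c = 127 px.
5 columns plus 4 gaps: 635 + 24 = 659 px.
Subtracting 4 gaps of 25 leaves 559 for 5 columns, so d = 111.8 px.

111.8 px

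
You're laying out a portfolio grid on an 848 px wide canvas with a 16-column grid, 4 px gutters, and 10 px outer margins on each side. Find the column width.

Subtract both margins: 848 − 2·10 = 828 px.
16c + 15·4 = 828 → 16c = 768 → c = 48 px.

48 px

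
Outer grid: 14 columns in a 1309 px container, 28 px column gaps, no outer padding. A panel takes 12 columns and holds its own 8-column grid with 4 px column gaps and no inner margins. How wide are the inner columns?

136.25 px

14c + 13·28 = 1309 → 14c = 945 → c = 67.5 px.
12 columns plus 11 column gaps: 810 + 308 = 1118 px.
8d + 7·4 = 1118 → 8d = 1090 → d = 136.25 px.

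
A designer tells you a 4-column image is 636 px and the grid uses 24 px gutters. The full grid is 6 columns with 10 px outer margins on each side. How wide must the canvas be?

4c + 3·24 = 636 → 4c = 564 → c = 141 px.
Total width: 2·10 + 6·141 + 5·24 = 986 px.

986 px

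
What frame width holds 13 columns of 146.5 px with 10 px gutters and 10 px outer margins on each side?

Frame = 2·10 + 13·146.5 + 12·10 = 20 + 1904.5 + 120 = 2044.5 px.

2044.5 px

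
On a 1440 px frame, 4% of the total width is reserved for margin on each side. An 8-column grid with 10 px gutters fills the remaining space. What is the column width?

156.85 px

Each margin = 4% of 1440 = 57.6 px; content = 1440 − 2·57.6 = 1324.8 px.
1324.8 − 7·10 = 1254.8; ÷8 gives c = 156.85 px.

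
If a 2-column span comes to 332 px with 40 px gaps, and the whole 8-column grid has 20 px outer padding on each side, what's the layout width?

2 columns + 1 gap: 2c + 1·40 = 332.
2c = 332 − 40 = 292, so c = 146 px.
Layout = 2·20 + 8·146 + 7·40 = 40 + 1168 + 280 = 1488 px.

1488 px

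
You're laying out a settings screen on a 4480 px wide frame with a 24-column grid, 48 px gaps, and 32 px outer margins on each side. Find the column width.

138 px

Subtract both margins: 4480 − 2·32 = 4416 px.
Subtracting 23 gaps of 48 leaves 3312 for 24 columns, so c = 138 px.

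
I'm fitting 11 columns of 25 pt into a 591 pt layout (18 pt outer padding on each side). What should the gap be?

28 pt

Subtract both margins: 591 − 2·18 = 555 pt.
11·25 + 10g = 555 → 10g = 280 → g = 28 pt.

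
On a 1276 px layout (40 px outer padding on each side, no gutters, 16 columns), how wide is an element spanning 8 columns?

Subtract both margins: 1276 − 2·40 = 1196 px.
1196 / 16 = 74.75 px per column.
With no gutters, 8 columns span 8·74.75 = 598 px.

598 px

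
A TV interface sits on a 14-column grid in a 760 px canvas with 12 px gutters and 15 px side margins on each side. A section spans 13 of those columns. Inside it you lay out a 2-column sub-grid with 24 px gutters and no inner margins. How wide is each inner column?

326.5 px

Take off 30 px of margins, leaving 730 px.
14c + 13·12 = 730 → 14c = 574 → c = 41 px.
13-column span = 13·41 + 12·12 = 677 px.
Subtracting 1 gutter of 24 leaves 653 for 2 columns, so d = 326.5 px.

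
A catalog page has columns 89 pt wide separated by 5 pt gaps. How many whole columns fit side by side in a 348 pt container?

Each extra column adds 89 + 5 = 94 pt.
(348 + 5) / 94 = 3.76, so 3 columns fit.

3 columns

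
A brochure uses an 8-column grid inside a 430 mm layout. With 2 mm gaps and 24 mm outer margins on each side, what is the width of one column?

Take off 48 mm of margins, leaving 382 mm.
8c + 7·2 = 382 → 8c = 368 → c = 46 mm.

46 mm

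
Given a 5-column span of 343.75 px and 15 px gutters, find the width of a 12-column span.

5 columns + 4 gutters: 5c + 4·15 = 343.75.
5c = 343.75 − 60 = 283.75, so c = 56.75 px.
12 columns plus 11 gutters: 681 + 165 = 846 px.

846 px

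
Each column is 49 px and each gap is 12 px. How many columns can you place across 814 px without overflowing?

13 columns

13 columns: 13·49 + 12·12 = 781 px ≤ 814.
14 columns: 842 px > 814. So 13.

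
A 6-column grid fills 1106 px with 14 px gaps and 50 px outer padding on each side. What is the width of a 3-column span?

Subtract both margins: 1106 − 2·50 = 1006 px.
1006 − 5·14 = 936; ÷6 gives c = 156 px.
3 columns plus 2 gaps: 468 + 28 = 496 px.

496 px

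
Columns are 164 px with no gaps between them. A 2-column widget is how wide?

328 px

2-column span = 2·164 = 328 px.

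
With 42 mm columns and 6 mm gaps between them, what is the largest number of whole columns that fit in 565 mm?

11 columns: 11·42 + 10·6 = 522 mm ≤ 565.
12 columns: 570 mm > 565. So 11.

11 columns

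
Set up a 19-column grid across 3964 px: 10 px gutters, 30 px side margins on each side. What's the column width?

196 px

Subtract both margins: 3964 − 2·30 = 3904 px.
19c + 18·10 = 3904 → 19c = 3724 → c = 196 px.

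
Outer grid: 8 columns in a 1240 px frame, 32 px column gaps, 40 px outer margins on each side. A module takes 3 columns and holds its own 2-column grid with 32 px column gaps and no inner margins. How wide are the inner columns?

191.5 px

Subtract both margins: 1240 − 2·40 = 1160 px.
1160 − 7·32 = 936; ÷8 gives c = 117 px.
Span of 3: 3·117 + 2·32 = 351 + 64 = 415 px.
2 columns + 1 column gap: 2d + 1·32 = 415.
2d = 415 − 32 = 383, so d = 191.5 px.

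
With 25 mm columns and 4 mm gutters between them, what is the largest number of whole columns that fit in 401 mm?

13 columns

13 columns: 13·25 + 12·4 = 373 mm ≤ 401.
14 columns: 402 mm > 401. So 13.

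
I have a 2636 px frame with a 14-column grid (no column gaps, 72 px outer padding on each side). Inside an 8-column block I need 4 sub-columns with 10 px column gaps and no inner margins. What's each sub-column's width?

Outer content = 2636 − 2·72 = 2492 px.
2492 / 14 = 178 px per column.
With no column gaps, 8 columns span 8·178 = 1424 px.
4d + 3·10 = 1424 → 4d = 1394 → d = 348.5 px.

348.5 px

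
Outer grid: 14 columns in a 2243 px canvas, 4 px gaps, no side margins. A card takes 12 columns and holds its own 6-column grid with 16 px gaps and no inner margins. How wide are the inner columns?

307 px

14c + 13·4 = 2243 → 14c = 2191 → c = 156.5 px.
12 columns plus 11 gaps: 1878 + 44 = 1922 px.
Subtracting 5 gaps of 16 leaves 1842 for 6 columns, so d = 307 px.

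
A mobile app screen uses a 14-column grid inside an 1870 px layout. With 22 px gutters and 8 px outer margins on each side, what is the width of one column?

112 px

Subtract both margins: 1870 − 2·8 = 1854 px.
14 columns + 13 gutters: 14c + 13·22 = 1854.
14c = 1854 − 286 = 1568, so c = 112 px.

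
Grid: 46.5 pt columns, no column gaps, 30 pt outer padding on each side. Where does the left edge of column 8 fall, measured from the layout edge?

355.5 pt

Each column+gutter stride is 46.5 pt; 7 of them past the 30 pt margin is 30 + 325.5 = 355.5 pt.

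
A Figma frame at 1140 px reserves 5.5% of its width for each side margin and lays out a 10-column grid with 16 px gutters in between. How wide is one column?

87.06 px

Margins: 5.5% × 1140 = 62.7 px each, so content = 1140 − 125.4 = 1014.6 px.
1014.6 − 9·16 = 870.6; ÷10 gives c = 87.06 px.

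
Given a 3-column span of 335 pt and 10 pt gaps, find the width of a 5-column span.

3 columns + 2 gaps: 3c + 2·10 = 335.
3c = 335 − 20 = 315, so c = 105 pt.
5 columns plus 4 gaps: 525 + 40 = 565 pt.

565 pt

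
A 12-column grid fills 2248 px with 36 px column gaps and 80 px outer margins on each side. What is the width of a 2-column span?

318 px

Subtract both margins: 2248 − 2·80 = 2088 px.
Subtracting 11 column gaps of 36 leaves 1692 for 12 columns, so c = 141 px.
2 columns plus 1 column gap: 282 + 36 = 318 px.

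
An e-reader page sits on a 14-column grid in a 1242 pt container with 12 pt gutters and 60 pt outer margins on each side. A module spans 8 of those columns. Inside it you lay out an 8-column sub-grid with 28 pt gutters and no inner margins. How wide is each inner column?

55 pt

Outer content = 1242 − 2·60 = 1122 pt.
14 columns + 13 gutters: 14c + 13·12 = 1122.
14c = 1122 − 156 = 966, so c = 69 pt.
Span of 8: 8·69 + 7·12 = 552 + 84 = 636 pt.
8 columns + 7 gutters: 8d + 7·28 = 636.
8d = 636 − 196 = 440, so d = 55 pt.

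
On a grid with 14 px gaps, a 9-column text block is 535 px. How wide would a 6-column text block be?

535 − 8·14 = 423; ÷9 gives c = 47 px.
6 columns plus 5 gaps: 282 + 70 = 352 px.

352 px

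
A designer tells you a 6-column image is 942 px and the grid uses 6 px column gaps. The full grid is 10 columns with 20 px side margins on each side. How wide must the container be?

942 − 5·6 = 912; ÷6 gives c = 152 px.
Container = 2·20 + 10·152 + 9·6 = 40 + 1520 + 54 = 1614 px.

1614 px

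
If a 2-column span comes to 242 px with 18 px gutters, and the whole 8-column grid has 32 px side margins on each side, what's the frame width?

1086 px

2c + 1·18 = 242 → 2c = 224 → c = 112 px.
Adding margins, columns and gutters: 64 + 896 + 126 = 1086 px.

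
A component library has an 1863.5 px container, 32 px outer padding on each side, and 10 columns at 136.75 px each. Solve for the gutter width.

48 px

Inside the margins: 1863.5 − 64 = 1799.5 px.
10 columns take 10·136.75 = 1367.5 px; remaining 432 splits into 9 gutters.
g = 432 / 9 = 48 px.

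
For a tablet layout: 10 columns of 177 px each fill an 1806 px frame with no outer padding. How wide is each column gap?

10·177 + 9g = 1806 → 9g = 36 → g = 4 px.

4 px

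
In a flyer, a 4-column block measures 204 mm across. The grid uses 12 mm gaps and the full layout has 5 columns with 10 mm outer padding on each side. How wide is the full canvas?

204 − 3·12 = 168; ÷4 gives c = 42 mm.
Total width: 2·10 + 5·42 + 4·12 = 278 mm.

278 mm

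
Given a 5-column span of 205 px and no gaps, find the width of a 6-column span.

5c = 205 → c = 41 px.
6-column span = 6·41 = 246 px.

246 px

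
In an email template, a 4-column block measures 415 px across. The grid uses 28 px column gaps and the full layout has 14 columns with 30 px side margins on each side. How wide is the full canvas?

1582.5 px

4c + 3·28 = 415 → 4c = 331 → c = 82.75 px.
Total width: 2·30 + 14·82.75 + 13·28 = 1582.5 px.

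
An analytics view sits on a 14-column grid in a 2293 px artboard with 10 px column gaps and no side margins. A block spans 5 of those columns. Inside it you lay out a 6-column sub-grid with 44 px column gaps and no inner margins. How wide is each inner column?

14 columns + 13 column gaps: 14c + 13·10 = 2293.
14c = 2293 − 130 = 2163, so c = 154.5 px.
5-column span = 5·154.5 + 4·10 = 812.5 px.
6 columns + 5 column gaps: 6d + 5·44 = 812.5.
6d = 812.5 − 220 = 592.5, so d = 98.75 px.

98.75 px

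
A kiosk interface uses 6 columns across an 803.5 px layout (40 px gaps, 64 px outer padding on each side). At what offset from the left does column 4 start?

Content = 803.5 − 2·64 = 675.5 px.
Subtracting 5 gaps of 40 leaves 475.5 for 6 columns, so c = 79.25 px.
Column 4 starts at margin + 3·(column + gutter) = 64 + 3·119.25 = 421.75 px.

421.75 px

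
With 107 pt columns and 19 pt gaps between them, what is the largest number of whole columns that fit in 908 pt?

7 columns

k columns need k·107 + (k−1)·19 = k·126 − 19.
k·126 − 19 ≤ 908 → k ≤ 927 / 126 ≈ 7.36, so k = 7.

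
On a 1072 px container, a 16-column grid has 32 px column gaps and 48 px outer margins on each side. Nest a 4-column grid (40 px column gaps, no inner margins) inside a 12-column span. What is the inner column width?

Subtract both margins: 1072 − 2·48 = 976 px.
Subtracting 15 column gaps of 32 leaves 496 for 16 columns, so c = 31 px.
12 columns plus 11 column gaps: 372 + 352 = 724 px.
Subtracting 3 column gaps of 40 leaves 604 for 4 columns, so d = 151 px.

151 px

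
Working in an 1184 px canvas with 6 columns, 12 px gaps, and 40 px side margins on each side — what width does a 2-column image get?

Content width = 1184 − 2·40 = 1104 px.
6c + 5·12 = 1104 → 6c = 1044 → c = 174 px.
2-column span = 2·174 + 1·12 = 360 px.

360 px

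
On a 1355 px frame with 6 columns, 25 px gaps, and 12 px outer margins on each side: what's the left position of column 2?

Take off 24 px of margins, leaving 1331 px.
Subtracting 5 gaps of 25 leaves 1206 for 6 columns, so c = 201 px.
Before column 2: the margin + 1 column + 1 gap.
Offset = 12 + 1·(201 + 25) = 12 + 226 = 238 px.

238 px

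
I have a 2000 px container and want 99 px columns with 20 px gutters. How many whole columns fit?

16 columns

16 columns: 16·99 + 15·20 = 1884 px ≤ 2000.
17 columns: 2003 px > 2000. So 16.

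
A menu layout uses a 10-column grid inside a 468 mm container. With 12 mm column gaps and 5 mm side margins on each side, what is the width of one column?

Inside the margins: 468 − 10 = 458 mm.
10 columns + 9 column gaps: 10c + 9·12 = 458.
10c = 458 − 108 = 350, so c = 35 mm.

35 mm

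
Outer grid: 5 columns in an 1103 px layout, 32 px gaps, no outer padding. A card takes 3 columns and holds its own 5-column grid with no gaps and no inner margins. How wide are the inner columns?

1103 − 4·32 = 975; ÷5 gives c = 195 px.
3-column span = 3·195 + 2·32 = 649 px.
649 / 5 = 129.8 px per column.

129.8 px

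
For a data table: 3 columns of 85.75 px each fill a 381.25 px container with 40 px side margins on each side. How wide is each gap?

Inside the margins: 381.25 − 80 = 301.25 px.
3·85.75 + 2g = 301.25 → 2g = 44 → g = 22 px.

22 px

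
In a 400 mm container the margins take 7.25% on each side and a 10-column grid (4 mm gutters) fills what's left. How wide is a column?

30.6 mm

Each margin = 7.25% of 400 = 29 mm; content = 400 − 2·29 = 342 mm.
10c + 9·4 = 342 → 10c = 306 → c = 30.6 mm.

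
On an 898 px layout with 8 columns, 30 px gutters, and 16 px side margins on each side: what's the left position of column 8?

Inside the margins: 898 − 32 = 866 px.
866 − 7·30 = 656; ÷8 gives c = 82 px.
Column 8 starts at margin + 7·(column + gutter) = 16 + 7·112 = 800 px.

800 px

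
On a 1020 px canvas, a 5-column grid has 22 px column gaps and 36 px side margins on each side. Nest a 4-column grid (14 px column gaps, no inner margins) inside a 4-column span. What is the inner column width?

Subtract both margins: 1020 − 2·36 = 948 px.
5c + 4·22 = 948 → 5c = 860 → c = 172 px.
4 columns plus 3 column gaps: 688 + 66 = 754 px.
4 columns + 3 column gaps: 4d + 3·14 = 754.
4d = 754 − 42 = 712, so d = 178 px.

178 px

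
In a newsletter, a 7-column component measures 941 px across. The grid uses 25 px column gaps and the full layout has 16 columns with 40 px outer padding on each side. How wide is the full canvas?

7 columns + 6 column gaps: 7c + 6·25 = 941.
7c = 941 − 150 = 791, so c = 113 px.
Total width: 2·40 + 16·113 + 15·25 = 2263 px.

2263 px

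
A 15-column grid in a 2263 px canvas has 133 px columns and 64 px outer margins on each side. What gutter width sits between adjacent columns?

10 px

Inside the margins: 2263 − 128 = 2135 px.
Columns use 1995 px, leaving 140 px across 14 gutters = 10 px each.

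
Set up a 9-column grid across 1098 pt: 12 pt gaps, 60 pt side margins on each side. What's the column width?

Inside the margins: 1098 − 120 = 978 pt.
9 columns + 8 gaps: 9c + 8·12 = 978.
9c = 978 − 96 = 882, so c = 98 pt.

98 pt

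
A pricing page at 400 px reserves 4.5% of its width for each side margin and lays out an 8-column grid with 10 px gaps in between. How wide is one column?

36.75 px

400 × (1 − 2·4.5%) = 400 × 91% = 364 px for the columns.
364 − 7·10 = 294; ÷8 gives c = 36.75 px.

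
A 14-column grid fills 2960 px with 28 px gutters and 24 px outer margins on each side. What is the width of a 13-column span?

2702 px

Subtract both margins: 2960 − 2·24 = 2912 px.
14 columns + 13 gutters: 14c + 13·28 = 2912.
14c = 2912 − 364 = 2548, so c = 182 px.
13-column span = 13·182 + 12·28 = 2702 px.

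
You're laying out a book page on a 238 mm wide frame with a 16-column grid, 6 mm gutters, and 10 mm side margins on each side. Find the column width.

8 mm

Take off 20 mm of margins, leaving 218 mm.
Subtracting 15 gutters of 6 leaves 128 for 16 columns, so c = 8 mm.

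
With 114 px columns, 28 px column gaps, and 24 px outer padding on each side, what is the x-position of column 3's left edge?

Before column 3: the margin + 2 columns + 2 column gaps.
Offset = 24 + 2·(114 + 28) = 24 + 284 = 308 px.

308 px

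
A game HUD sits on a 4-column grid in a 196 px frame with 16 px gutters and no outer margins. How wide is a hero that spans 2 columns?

196 − 3·16 = 148; ÷4 gives c = 37 px.
Span of 2: 2·37 + 1·16 = 74 + 16 = 90 px.

90 px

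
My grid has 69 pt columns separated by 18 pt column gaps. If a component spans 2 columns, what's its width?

156 pt

2 columns plus 1 column gap: 138 + 18 = 156 pt.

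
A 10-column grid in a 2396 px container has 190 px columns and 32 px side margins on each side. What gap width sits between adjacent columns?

48 px

Content width = 2396 − 2·32 = 2332 px.
10·190 + 9g = 2332 → 9g = 432 → g = 48 px.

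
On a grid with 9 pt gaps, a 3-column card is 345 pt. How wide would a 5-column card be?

3c + 2·9 = 345 → 3c = 327 → c = 109 pt.
5-column span = 5·109 + 4·9 = 581 pt.

581 pt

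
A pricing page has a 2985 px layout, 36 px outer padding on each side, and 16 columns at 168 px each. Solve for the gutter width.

Subtract both margins: 2985 − 2·36 = 2913 px.
16 columns take 16·168 = 2688 px; remaining 225 splits into 15 gutters.
g = 225 / 15 = 15 px.

15 px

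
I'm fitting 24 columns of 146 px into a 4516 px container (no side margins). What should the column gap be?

24 columns take 24·146 = 3504 px; remaining 1012 splits into 23 column gaps.
g = 1012 / 23 = 44 px.

44 px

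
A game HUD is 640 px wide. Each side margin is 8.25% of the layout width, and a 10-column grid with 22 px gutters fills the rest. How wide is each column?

33.64 px

Margins: 8.25% × 640 = 52.8 px each, so content = 640 − 105.6 = 534.4 px.
Subtracting 9 gutters of 22 leaves 336.4 for 10 columns, so c = 33.64 px.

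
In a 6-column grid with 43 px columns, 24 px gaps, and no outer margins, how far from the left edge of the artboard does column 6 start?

335 px

Before column 6: 5 columns + 5 gaps.
Offset = 5·(43 + 24) = 5·67 = 335 px.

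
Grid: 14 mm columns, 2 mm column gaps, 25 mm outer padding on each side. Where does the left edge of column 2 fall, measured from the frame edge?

Each column+gutter stride is 16 mm; 1 of them past the 25 mm margin is 25 + 16 = 41 mm.

41 mm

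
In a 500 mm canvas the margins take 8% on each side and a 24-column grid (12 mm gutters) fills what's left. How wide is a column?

6 mm

500 × (1 − 2·8%) = 500 × 84% = 420 mm for the columns.
Subtracting 23 gutters of 12 leaves 144 for 24 columns, so c = 6 mm.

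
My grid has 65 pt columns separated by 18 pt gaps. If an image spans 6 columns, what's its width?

Span of 6: 6·65 + 5·18 = 390 + 90 = 480 pt.

480 pt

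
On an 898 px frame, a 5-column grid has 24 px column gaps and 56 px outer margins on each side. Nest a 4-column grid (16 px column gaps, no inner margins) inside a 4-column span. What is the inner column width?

144 px

Take off 112 px of margins, leaving 786 px.
Subtracting 4 column gaps of 24 leaves 690 for 5 columns, so c = 138 px.
4 columns plus 3 column gaps: 552 + 72 = 624 px.
Subtracting 3 column gaps of 16 leaves 576 for 4 columns, so d = 144 px.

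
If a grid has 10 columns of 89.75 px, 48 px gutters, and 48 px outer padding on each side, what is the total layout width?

1425.5 px

Layout = 2·48 + 10·89.75 + 9·48 = 96 + 897.5 + 432 = 1425.5 px.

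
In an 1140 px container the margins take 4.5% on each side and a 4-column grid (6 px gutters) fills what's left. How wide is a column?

1140 × (1 − 2·4.5%) = 1140 × 91% = 1037.4 px for the columns.
4c + 3·6 = 1037.4 → 4c = 1019.4 → c = 254.85 px.

254.85 px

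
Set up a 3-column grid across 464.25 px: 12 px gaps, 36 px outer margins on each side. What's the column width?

122.75 px

Subtract both margins: 464.25 − 2·36 = 392.25 px.
Subtracting 2 gaps of 12 leaves 368.25 for 3 columns, so c = 122.75 px.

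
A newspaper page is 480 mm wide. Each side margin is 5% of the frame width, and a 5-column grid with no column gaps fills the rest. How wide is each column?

Each margin = 5% of 480 = 24 mm; content = 480 − 2·24 = 432 mm.
5c = 432 → c = 86.4 mm.

86.4 mm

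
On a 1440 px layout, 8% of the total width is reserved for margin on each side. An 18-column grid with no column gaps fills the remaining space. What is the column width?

Margins: 8% × 1440 = 115.2 px each, so content = 1440 − 230.4 = 1209.6 px.
1209.6 / 18 = 67.2 px per column.

67.2 px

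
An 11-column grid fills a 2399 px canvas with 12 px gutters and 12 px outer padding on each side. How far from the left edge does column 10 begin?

Take off 24 px of margins, leaving 2375 px.
2375 − 10·12 = 2255; ÷11 gives c = 205 px.
Before column 10: the margin + 9 columns + 9 gutters.
Offset = 12 + 9·(205 + 12) = 12 + 1953 = 1965 px.

1965 px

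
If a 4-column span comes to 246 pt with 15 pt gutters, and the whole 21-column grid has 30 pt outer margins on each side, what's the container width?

Subtracting 3 gutters of 15 leaves 201 for 4 columns, so c = 50.25 pt.
Container = 2·30 + 21·50.25 + 20·15 = 60 + 1055.25 + 300 = 1415.25 pt.

1415.25 pt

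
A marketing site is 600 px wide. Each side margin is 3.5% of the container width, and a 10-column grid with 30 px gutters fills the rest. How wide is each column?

28.8 px

Each margin = 3.5% of 600 = 21 px; content = 600 − 2·21 = 558 px.
10c + 9·30 = 558 → 10c = 288 → c = 28.8 px.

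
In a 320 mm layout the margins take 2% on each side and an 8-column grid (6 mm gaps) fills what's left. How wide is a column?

Margins: 2% × 320 = 6.4 mm each, so content = 320 − 12.8 = 307.2 mm.
8 columns + 7 gaps: 8c + 7·6 = 307.2.
8c = 307.2 − 42 = 265.2, so c = 33.15 mm.

33.15 mm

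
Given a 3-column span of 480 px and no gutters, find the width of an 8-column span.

3c = 480 → c = 160 px.
With no gutters, 8 columns span 8·160 = 1280 px.

1280 px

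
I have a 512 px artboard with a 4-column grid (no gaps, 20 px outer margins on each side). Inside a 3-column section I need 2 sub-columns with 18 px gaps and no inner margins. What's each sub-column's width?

Outer content = 512 − 2·20 = 472 px.
4c = 472 → c = 118 px.
With no gaps, 3 columns span 3·118 = 354 px.
Subtracting 1 gap of 18 leaves 336 for 2 columns, so d = 168 px.

168 px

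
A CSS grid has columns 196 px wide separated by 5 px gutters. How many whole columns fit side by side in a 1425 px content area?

7 columns

Each extra column adds 196 + 5 = 201 px.
(1425 + 5) / 201 = 7.11, so 7 columns fit.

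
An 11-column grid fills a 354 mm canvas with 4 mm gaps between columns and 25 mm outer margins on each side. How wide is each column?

24 mm

Inside the margins: 354 − 50 = 304 mm.
11 columns + 10 gaps: 11c + 10·4 = 304.
11c = 304 − 40 = 264, so c = 24 mm.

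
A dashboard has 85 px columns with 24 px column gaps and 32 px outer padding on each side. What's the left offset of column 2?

141 px

Each column+gutter stride is 109 px; 1 of them past the 32 px margin is 32 + 109 = 141 px.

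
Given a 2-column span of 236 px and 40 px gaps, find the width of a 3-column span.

2c + 1·40 = 236 → 2c = 196 → c = 98 px.
Span of 3: 3·98 + 2·40 = 294 + 80 = 374 px.

374 px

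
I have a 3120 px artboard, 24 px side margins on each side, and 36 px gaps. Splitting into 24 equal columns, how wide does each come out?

93.5 px

Subtract both margins: 3120 − 2·24 = 3072 px.
3072 − 23·36 = 2244; ÷24 gives c = 93.5 px.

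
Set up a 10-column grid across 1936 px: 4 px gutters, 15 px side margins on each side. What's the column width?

187 px

Content width = 1936 − 2·15 = 1906 px.
10c + 9·4 = 1906 → 10c = 1870 → c = 187 px.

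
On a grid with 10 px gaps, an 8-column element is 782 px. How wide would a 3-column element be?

287 px

Subtracting 7 gaps of 10 leaves 712 for 8 columns, so c = 89 px.
3-column span = 3·89 + 2·10 = 287 px.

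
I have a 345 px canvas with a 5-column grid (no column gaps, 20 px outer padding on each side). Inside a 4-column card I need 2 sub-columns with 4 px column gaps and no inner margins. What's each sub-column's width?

120 px

Subtract both margins: 345 − 2·20 = 305 px.
305 / 5 = 61 px per column.
4-column span = 4·61 = 244 px.
Subtracting 1 column gap of 4 leaves 240 for 2 columns, so d = 120 px.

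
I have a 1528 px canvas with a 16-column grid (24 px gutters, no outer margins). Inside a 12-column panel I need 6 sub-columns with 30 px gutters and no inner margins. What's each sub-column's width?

1528 − 15·24 = 1168; ÷16 gives c = 73 px.
12 columns plus 11 gutters: 876 + 264 = 1140 px.
Subtracting 5 gutters of 30 leaves 990 for 6 columns, so d = 165 px.

165 px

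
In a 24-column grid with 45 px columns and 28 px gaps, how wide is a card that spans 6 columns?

410 px

6 columns plus 5 gaps: 270 + 140 = 410 px.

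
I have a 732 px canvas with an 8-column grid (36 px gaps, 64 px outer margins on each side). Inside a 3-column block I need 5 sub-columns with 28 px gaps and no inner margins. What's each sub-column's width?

18.4 px

Subtract both margins: 732 − 2·64 = 604 px.
Subtracting 7 gaps of 36 leaves 352 for 8 columns, so c = 44 px.
3-column span = 3·44 + 2·36 = 204 px.
5d + 4·28 = 204 → 5d = 92 → d = 18.4 px.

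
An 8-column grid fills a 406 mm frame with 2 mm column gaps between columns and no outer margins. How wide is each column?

49 mm

8c + 7·2 = 406 → 8c = 392 → c = 49 mm.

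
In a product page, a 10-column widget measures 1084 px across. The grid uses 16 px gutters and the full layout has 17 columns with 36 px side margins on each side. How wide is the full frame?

1084 − 9·16 = 940; ÷10 gives c = 94 px.
Adding margins, columns and gutters: 72 + 1598 + 256 = 1926 px.

1926 px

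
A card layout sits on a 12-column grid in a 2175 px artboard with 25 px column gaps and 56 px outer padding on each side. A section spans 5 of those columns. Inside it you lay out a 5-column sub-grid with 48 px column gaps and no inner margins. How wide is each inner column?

Outer content = 2175 − 2·56 = 2063 px.
12 columns + 11 column gaps: 12c + 11·25 = 2063.
12c = 2063 − 275 = 1788, so c = 149 px.
5 columns plus 4 column gaps: 745 + 100 = 845 px.
5d + 4·48 = 845 → 5d = 653 → d = 130.6 px.

130.6 px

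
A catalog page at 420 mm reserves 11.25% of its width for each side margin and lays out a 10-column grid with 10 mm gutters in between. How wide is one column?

Each margin = 11.25% of 420 = 47.25 mm; content = 420 − 2·47.25 = 325.5 mm.
325.5 − 9·10 = 235.5; ÷10 gives c = 23.55 mm.

23.55 mm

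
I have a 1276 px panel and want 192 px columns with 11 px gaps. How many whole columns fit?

6 columns

6 columns: 6·192 + 5·11 = 1207 px ≤ 1276.
7 columns: 1410 px > 1276. So 6.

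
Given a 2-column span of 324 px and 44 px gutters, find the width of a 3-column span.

Subtracting 1 gutter of 44 leaves 280 for 2 columns, so c = 140 px.
Span of 3: 3·140 + 2·44 = 420 + 88 = 508 px.

508 px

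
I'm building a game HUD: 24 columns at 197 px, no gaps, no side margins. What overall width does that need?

4728 px

Total width: 24·197 = 4728 px.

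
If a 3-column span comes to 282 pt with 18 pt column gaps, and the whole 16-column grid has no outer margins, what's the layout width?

3 columns + 2 column gaps: 3c + 2·18 = 282.
3c = 282 − 36 = 246, so c = 82 pt.
Summing: 1312 + 270 = 1582 pt.

1582 pt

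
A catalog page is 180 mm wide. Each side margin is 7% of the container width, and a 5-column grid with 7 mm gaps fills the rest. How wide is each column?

Each margin = 7% of 180 = 12.6 mm; content = 180 − 2·12.6 = 154.8 mm.
5 columns + 4 gaps: 5c + 4·7 = 154.8.
5c = 154.8 − 28 = 126.8, so c = 25.36 mm.

25.36 mm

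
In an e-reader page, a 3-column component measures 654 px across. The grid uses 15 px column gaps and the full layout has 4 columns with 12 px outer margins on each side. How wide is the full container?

901 px

3c + 2·15 = 654 → 3c = 624 → c = 208 px.
Adding margins, columns and gutters: 24 + 832 + 45 = 901 px.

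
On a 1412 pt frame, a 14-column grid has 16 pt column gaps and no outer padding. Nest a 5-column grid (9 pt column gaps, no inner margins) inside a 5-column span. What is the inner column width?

91.6 pt

14 columns + 13 column gaps: 14c + 13·16 = 1412.
14c = 1412 − 208 = 1204, so c = 86 pt.
Span of 5: 5·86 + 4·16 = 430 + 64 = 494 pt.
Subtracting 4 column gaps of 9 leaves 458 for 5 columns, so d = 91.6 pt.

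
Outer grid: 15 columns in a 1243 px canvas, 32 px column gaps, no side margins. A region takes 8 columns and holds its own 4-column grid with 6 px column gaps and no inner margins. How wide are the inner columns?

157.5 px

Subtracting 14 column gaps of 32 leaves 795 for 15 columns, so c = 53 px.
8 columns plus 7 column gaps: 424 + 224 = 648 px.
4d + 3·6 = 648 → 4d = 630 → d = 157.5 px.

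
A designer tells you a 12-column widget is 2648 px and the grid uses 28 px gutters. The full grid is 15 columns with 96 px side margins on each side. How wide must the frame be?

3509 px

2648 − 11·28 = 2340; ÷12 gives c = 195 px.
Total width: 2·96 + 15·195 + 14·28 = 3509 px.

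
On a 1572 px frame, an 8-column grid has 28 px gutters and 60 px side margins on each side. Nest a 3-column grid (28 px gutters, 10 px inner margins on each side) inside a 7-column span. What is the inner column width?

Take off 120 px of margins, leaving 1452 px.
Subtracting 7 gutters of 28 leaves 1256 for 8 columns, so c = 157 px.
Span of 7: 7·157 + 6·28 = 1099 + 168 = 1267 px.
Inner content = 1267 − 2·10 = 1247 px.
3d + 2·28 = 1247 → 3d = 1191 → d = 397 px.

397 px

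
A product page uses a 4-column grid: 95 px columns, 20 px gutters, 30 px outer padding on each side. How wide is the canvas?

Canvas = 2·30 + 4·95 + 3·20 = 60 + 380 + 60 = 500 px.

500 px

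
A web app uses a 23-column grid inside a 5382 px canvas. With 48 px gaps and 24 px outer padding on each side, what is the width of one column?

186 px

Subtract both margins: 5382 − 2·24 = 5334 px.
Subtracting 22 gaps of 48 leaves 4278 for 23 columns, so c = 186 px.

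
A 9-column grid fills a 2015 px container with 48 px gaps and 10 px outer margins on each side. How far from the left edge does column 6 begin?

1145 px

Content = 2015 − 2·10 = 1995 px.
1995 − 8·48 = 1611; ÷9 gives c = 179 px.
Column 6 starts at margin + 5·(column + gutter) = 10 + 5·227 = 1145 px.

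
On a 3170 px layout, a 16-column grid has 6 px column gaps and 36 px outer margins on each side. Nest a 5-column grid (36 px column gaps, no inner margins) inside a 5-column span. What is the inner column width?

164 px

Outer content = 3170 − 2·36 = 3098 px.
16 columns + 15 column gaps: 16c + 15·6 = 3098.
16c = 3098 − 90 = 3008, so c = 188 px.
5-column span = 5·188 + 4·6 = 964 px.
5d + 4·36 = 964 → 5d = 820 → d = 164 px.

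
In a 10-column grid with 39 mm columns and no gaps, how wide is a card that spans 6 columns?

234 mm

6-column span = 6·39 = 234 mm.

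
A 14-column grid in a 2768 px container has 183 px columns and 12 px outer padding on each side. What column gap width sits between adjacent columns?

Content width = 2768 − 2·12 = 2744 px.
14 columns take 14·183 = 2562 px; remaining 182 splits into 13 column gaps.
g = 182 / 13 = 14 px.

14 px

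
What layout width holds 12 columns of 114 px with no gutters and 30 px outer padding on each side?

Total width: 2·30 + 12·114 = 1428 px.

1428 px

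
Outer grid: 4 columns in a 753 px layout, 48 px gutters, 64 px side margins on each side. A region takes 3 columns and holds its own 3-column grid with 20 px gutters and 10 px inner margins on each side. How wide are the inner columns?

132.25 px

Take off 128 px of margins, leaving 625 px.
4c + 3·48 = 625 → 4c = 481 → c = 120.25 px.
Span of 3: 3·120.25 + 2·48 = 360.75 + 96 = 456.75 px.
Inner content = 456.75 − 2·10 = 436.75 px.
3d + 2·20 = 436.75 → 3d = 396.75 → d = 132.25 px.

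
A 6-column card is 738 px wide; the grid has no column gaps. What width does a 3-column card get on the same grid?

369 px

738 / 6 = 123 px per column.
3-column span = 3·123 = 369 px.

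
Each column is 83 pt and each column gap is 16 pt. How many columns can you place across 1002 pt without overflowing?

10 columns

10 columns: 10·83 + 9·16 = 974 pt ≤ 1002.
11 columns: 1073 pt > 1002. So 10.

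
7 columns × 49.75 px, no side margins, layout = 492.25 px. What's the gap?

24 px

7 columns take 7·49.75 = 348.25 px; remaining 144 splits into 6 gaps.
g = 144 / 6 = 24 px.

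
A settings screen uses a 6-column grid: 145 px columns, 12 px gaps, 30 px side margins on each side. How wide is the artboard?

Artboard = 2·30 + 6·145 + 5·12 = 60 + 870 + 60 = 990 px.

990 px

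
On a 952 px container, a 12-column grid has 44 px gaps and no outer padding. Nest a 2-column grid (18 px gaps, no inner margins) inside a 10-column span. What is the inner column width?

384 px

952 − 11·44 = 468; ÷12 gives c = 39 px.
Span of 10: 10·39 + 9·44 = 390 + 396 = 786 px.
2 columns + 1 gap: 2d + 1·18 = 786.
2d = 786 − 18 = 768, so d = 384 px.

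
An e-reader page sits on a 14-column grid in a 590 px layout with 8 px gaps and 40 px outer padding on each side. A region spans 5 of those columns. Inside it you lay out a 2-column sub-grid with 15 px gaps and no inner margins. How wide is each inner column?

81 px

Inside the margins: 590 − 80 = 510 px.
510 − 13·8 = 406; ÷14 gives c = 29 px.
Span of 5: 5·29 + 4·8 = 145 + 32 = 177 px.
2d + 1·15 = 177 → 2d = 162 → d = 81 px.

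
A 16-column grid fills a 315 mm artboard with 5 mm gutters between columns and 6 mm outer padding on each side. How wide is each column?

14.25 mm

Inside the margins: 315 − 12 = 303 mm.
Subtracting 15 gutters of 5 leaves 228 for 16 columns, so c = 14.25 mm.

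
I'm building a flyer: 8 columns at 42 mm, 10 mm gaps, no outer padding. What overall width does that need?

406 mm

Summing: 336 + 70 = 406 mm.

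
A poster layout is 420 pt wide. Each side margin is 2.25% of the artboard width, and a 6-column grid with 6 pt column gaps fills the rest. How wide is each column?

Margins: 2.25% × 420 = 9.45 pt each, so content = 420 − 18.9 = 401.1 pt.
401.1 − 5·6 = 371.1; ÷6 gives c = 61.85 pt.

61.85 pt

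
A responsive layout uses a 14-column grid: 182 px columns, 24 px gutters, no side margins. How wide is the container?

Total width: 14·182 + 13·24 = 2860 px.

2860 px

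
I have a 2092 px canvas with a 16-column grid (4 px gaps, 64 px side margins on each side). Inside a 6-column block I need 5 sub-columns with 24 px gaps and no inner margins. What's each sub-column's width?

127.6 px

Outer content = 2092 − 2·64 = 1964 px.
Subtracting 15 gaps of 4 leaves 1904 for 16 columns, so c = 119 px.
6-column span = 6·119 + 5·4 = 734 px.
734 − 4·24 = 638; ÷5 gives d = 127.6 px.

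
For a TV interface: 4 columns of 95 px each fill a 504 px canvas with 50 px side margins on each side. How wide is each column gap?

Content width = 504 − 2·50 = 404 px.
4·95 + 3g = 404 → 3g = 24 → g = 8 px.

8 px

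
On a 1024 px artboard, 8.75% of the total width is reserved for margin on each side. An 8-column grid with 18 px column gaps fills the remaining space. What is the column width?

89.85 px

1024 × (1 − 2·8.75%) = 1024 × 82.5% = 844.8 px for the columns.
8 columns + 7 column gaps: 8c + 7·18 = 844.8.
8c = 844.8 − 126 = 718.8, so c = 89.85 px.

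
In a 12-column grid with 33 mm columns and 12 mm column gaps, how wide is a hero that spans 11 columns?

11-column span = 11·33 + 10·12 = 483 mm.

483 mm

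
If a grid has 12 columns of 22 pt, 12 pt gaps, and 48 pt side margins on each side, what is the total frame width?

492 pt

Frame = 2·48 + 12·22 + 11·12 = 96 + 264 + 132 = 492 pt.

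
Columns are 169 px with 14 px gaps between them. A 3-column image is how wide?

535 px

3 columns plus 2 gaps: 507 + 28 = 535 px.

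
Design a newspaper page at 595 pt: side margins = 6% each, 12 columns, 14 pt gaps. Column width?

30.8 pt

Each margin = 6% of 595 = 35.7 pt; content = 595 − 2·35.7 = 523.6 pt.
523.6 − 11·14 = 369.6; ÷12 gives c = 30.8 pt.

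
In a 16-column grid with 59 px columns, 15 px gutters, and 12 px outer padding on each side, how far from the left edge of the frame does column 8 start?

Each column+gutter stride is 74 px; 7 of them past the 12 px margin is 12 + 518 = 530 px.

530 px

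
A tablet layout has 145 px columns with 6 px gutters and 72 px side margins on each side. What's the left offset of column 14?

2035 px

Before column 14: the margin + 13 columns + 13 gutters.
Offset = 72 + 13·(145 + 6) = 72 + 1963 = 2035 px.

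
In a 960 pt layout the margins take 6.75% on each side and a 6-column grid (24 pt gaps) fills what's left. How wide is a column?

Margins: 6.75% × 960 = 64.8 pt each, so content = 960 − 129.6 = 830.4 pt.
Subtracting 5 gaps of 24 leaves 710.4 for 6 columns, so c = 118.4 pt.

118.4 pt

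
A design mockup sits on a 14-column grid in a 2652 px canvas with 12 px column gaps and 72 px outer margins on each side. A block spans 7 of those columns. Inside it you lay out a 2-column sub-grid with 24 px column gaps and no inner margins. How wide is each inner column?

612 px

Inside the margins: 2652 − 144 = 2508 px.
14c + 13·12 = 2508 → 14c = 2352 → c = 168 px.
7 columns plus 6 column gaps: 1176 + 72 = 1248 px.
2 columns + 1 column gap: 2d + 1·24 = 1248.
2d = 1248 − 24 = 1224, so d = 612 px.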